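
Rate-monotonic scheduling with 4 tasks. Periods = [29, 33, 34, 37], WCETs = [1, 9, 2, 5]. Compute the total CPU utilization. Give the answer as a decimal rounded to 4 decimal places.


Compute individual utilizations (exact fractions):
  Task 1: C/T = 1/29 (approx. 0.0345)
  Task 2: C/T = 9/33 = 3/11 (approx. 0.2727)
  Task 3: C/T = 2/34 = 1/17 (approx. 0.0588)
  Task 4: C/T = 5/37 (approx. 0.1351)
Total utilization U = 1/29 + 3/11 + 1/17 + 5/37 = 100560/200651
Rounded to 4 decimal places: U = 0.5012
RM (Liu & Layland) bound for 4 tasks = 0.756828; compare with U = 100560/200651 (approx. 0.501169)
U <= bound, so schedulable by RM sufficient condition.

0.5012


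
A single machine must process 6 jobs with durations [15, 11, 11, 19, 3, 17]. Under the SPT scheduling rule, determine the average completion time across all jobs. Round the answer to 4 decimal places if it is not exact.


Sort jobs by processing time (SPT order): [3, 11, 11, 15, 17, 19]
Compute completion times sequentially:
  Job 1: processing = 3, completes at 3
  Job 2: processing = 11, completes at 14
  Job 3: processing = 11, completes at 25
  Job 4: processing = 15, completes at 40
  Job 5: processing = 17, completes at 57
  Job 6: processing = 19, completes at 76
Sum of completion times = 215
Average completion time = 215/6 = 35.8333

35.8333


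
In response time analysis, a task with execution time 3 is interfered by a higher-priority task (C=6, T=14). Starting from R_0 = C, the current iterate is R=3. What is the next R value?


R_next = C + ceil(R_prev / T_hp) * C_hp
ceil(3 / 14) = ceil(0.2143) = 1
Interference = 1 * 6 = 6
R_next = 3 + 6 = 9

9


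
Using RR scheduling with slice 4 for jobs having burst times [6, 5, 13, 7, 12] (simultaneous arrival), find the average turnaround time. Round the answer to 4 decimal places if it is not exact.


Time quantum = 4
Execution trace:
  J1 runs 4 units, time = 4
  J2 runs 4 units, time = 8
  J3 runs 4 units, time = 12
  J4 runs 4 units, time = 16
  J5 runs 4 units, time = 20
  J1 runs 2 units, time = 22
  J2 runs 1 units, time = 23
  J3 runs 4 units, time = 27
  J4 runs 3 units, time = 30
  J5 runs 4 units, time = 34
  J3 runs 4 units, time = 38
  J5 runs 4 units, time = 42
  J3 runs 1 units, time = 43
Finish times: [22, 23, 43, 30, 42]
Average turnaround = 160/5 = 32.0

32.0


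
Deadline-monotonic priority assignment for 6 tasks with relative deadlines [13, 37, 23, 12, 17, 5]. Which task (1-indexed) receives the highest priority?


Sort tasks by relative deadline (ascending):
  Task 6: deadline = 5
  Task 4: deadline = 12
  Task 1: deadline = 13
  Task 5: deadline = 17
  Task 3: deadline = 23
  Task 2: deadline = 37
Priority order (highest first): [6, 4, 1, 5, 3, 2]
Highest priority task = 6

6


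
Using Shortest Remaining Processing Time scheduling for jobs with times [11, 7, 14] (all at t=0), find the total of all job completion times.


Since all jobs arrive at t=0, SRPT equals SPT ordering.
SPT order: [7, 11, 14]
Completion times:
  Job 1: p=7, C=7
  Job 2: p=11, C=18
  Job 3: p=14, C=32
Total completion time = 7 + 18 + 32 = 57

57


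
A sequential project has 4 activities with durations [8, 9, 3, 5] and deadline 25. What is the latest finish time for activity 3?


LF(activity 3) = deadline - sum of successor durations
Successors: activities 4 through 4 with durations [5]
Sum of successor durations = 5
LF = 25 - 5 = 20

20


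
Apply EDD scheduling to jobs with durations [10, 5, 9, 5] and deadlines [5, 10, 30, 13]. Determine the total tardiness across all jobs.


Sort by due date (EDD order): [(10, 5), (5, 10), (5, 13), (9, 30)]
Compute completion times and tardiness:
  Job 1: p=10, d=5, C=10, tardiness=max(0,10-5)=5
  Job 2: p=5, d=10, C=15, tardiness=max(0,15-10)=5
  Job 3: p=5, d=13, C=20, tardiness=max(0,20-13)=7
  Job 4: p=9, d=30, C=29, tardiness=max(0,29-30)=0
Total tardiness = 17

17


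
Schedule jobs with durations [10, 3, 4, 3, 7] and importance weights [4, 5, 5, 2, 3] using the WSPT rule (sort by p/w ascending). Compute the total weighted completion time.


Compute p/w ratios and sort ascending (WSPT): [(3, 5), (4, 5), (3, 2), (7, 3), (10, 4)]
Compute weighted completion times:
  Job (p=3,w=5): C=3, w*C=5*3=15
  Job (p=4,w=5): C=7, w*C=5*7=35
  Job (p=3,w=2): C=10, w*C=2*10=20
  Job (p=7,w=3): C=17, w*C=3*17=51
  Job (p=10,w=4): C=27, w*C=4*27=108
Total weighted completion time = 229

229


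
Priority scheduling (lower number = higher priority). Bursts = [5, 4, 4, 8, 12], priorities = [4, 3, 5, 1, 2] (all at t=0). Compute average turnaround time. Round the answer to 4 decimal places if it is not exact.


Sort by priority (ascending = highest first):
Order: [(1, 8), (2, 12), (3, 4), (4, 5), (5, 4)]
Completion times:
  Priority 1, burst=8, C=8
  Priority 2, burst=12, C=20
  Priority 3, burst=4, C=24
  Priority 4, burst=5, C=29
  Priority 5, burst=4, C=33
Average turnaround = 114/5 = 22.8

22.8


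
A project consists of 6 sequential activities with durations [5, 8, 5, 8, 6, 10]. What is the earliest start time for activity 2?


Activity 2 starts after activities 1 through 1 complete.
Predecessor durations: [5]
ES = 5 = 5

5


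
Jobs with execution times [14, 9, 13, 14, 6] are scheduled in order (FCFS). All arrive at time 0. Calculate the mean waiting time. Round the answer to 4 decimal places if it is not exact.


FCFS order (as given): [14, 9, 13, 14, 6]
Waiting times:
  Job 1: wait = 0
  Job 2: wait = 14
  Job 3: wait = 23
  Job 4: wait = 36
  Job 5: wait = 50
Sum of waiting times = 123
Average waiting time = 123/5 = 24.6

24.6


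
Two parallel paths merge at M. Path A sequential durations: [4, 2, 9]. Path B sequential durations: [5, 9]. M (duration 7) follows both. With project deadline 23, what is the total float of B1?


Forward pass: ES(B1) = sum of predecessors on chain B = 0
EF = ES + duration = 0 + 5 = 5
Backward pass: LF(M) = deadline = 23; LS(M) = 23 - 7 = 16
LF(B1) = LS(M) - sum(successors on chain B) = 16 - 9 = 7
LS = LF - duration = 7 - 5 = 2
Total float = LS - ES = 2 - 0 = 2

2


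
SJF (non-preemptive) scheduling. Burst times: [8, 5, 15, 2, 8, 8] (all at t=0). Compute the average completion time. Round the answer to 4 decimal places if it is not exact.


SJF order (ascending): [2, 5, 8, 8, 8, 15]
Completion times:
  Job 1: burst=2, C=2
  Job 2: burst=5, C=7
  Job 3: burst=8, C=15
  Job 4: burst=8, C=23
  Job 5: burst=8, C=31
  Job 6: burst=15, C=46
Average completion = 124/6 = 20.6667

20.6667


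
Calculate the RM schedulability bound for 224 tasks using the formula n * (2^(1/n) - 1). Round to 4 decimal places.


Compute 2^(1/224) = 1.0030991997
Subtract 1: 1.0030991997 - 1 = 0.0030991997
Multiply by n: 224 * 0.0030991997 = 0.6942207328
Round to 4 dp: 0.6942

0.6942


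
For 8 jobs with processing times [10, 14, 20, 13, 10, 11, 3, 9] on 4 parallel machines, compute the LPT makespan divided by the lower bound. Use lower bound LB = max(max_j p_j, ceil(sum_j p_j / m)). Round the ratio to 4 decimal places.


LPT order: [20, 14, 13, 11, 10, 10, 9, 3]
Machine loads after assignment: [23, 23, 23, 21]
LPT makespan = 23
Lower bound = max(max_job, ceil(total/4)) = max(20, 23) = 23
Ratio = 23 / 23 = 1.0

1.0


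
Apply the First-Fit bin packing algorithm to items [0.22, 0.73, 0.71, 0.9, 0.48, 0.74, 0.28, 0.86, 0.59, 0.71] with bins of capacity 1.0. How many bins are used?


Place items sequentially using First-Fit:
  Item 0.22 -> new Bin 1
  Item 0.73 -> Bin 1 (now 0.95)
  Item 0.71 -> new Bin 2
  Item 0.9 -> new Bin 3
  Item 0.48 -> new Bin 4
  Item 0.74 -> new Bin 5
  Item 0.28 -> Bin 2 (now 0.99)
  Item 0.86 -> new Bin 6
  Item 0.59 -> new Bin 7
  Item 0.71 -> new Bin 8
Total bins used = 8

8


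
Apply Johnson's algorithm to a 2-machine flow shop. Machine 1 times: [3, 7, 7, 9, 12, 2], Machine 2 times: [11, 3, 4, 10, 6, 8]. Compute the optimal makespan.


Apply Johnson's rule:
  Group 1 (a <= b): [(6, 2, 8), (1, 3, 11), (4, 9, 10)]
  Group 2 (a > b): [(5, 12, 6), (3, 7, 4), (2, 7, 3)]
Optimal job order: [6, 1, 4, 5, 3, 2]
Schedule:
  Job 6: M1 done at 2, M2 done at 10
  Job 1: M1 done at 5, M2 done at 21
  Job 4: M1 done at 14, M2 done at 31
  Job 5: M1 done at 26, M2 done at 37
  Job 3: M1 done at 33, M2 done at 41
  Job 2: M1 done at 40, M2 done at 44
Makespan = 44

44


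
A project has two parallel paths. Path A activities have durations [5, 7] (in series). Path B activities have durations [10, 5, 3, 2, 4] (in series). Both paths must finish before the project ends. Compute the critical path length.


Path A total = 5 + 7 = 12
Path B total = 10 + 5 + 3 + 2 + 4 = 24
Critical path = longest path = max(12, 24) = 24

24


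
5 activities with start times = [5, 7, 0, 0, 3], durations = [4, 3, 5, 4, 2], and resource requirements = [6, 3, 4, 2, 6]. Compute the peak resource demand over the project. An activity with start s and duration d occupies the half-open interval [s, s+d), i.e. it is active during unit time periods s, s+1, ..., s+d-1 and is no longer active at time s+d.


Each activity i is active on [start_i, start_i + duration_i).
Compute total resource usage per time slot:
  t=0: active resources = [4, 2], total = 6
  t=1: active resources = [4, 2], total = 6
  t=2: active resources = [4, 2], total = 6
  t=3: active resources = [4, 2, 6], total = 12
  t=4: active resources = [4, 6], total = 10
  t=5: active resources = [6], total = 6
  t=6: active resources = [6], total = 6
  t=7: active resources = [6, 3], total = 9
  t=8: active resources = [6, 3], total = 9
  t=9: active resources = [3], total = 3
Peak resource demand = 12

12


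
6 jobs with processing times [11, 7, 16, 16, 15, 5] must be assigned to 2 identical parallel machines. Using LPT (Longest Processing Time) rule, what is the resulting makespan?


Sort jobs in decreasing order (LPT): [16, 16, 15, 11, 7, 5]
Assign each job to the least loaded machine:
  Machine 1: jobs [16, 15, 5], load = 36
  Machine 2: jobs [16, 11, 7], load = 34
Makespan = max load = 36

36


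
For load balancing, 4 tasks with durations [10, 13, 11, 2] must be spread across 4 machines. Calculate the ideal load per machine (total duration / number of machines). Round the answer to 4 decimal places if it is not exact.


Total processing time = 10 + 13 + 11 + 2 = 36
Number of machines = 4
Ideal balanced load = 36 / 4 = 9.0

9.0


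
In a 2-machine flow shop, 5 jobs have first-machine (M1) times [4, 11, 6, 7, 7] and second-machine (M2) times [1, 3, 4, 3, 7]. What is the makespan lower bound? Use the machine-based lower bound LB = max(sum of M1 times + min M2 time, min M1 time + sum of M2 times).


LB1 = sum(M1 times) + min(M2 times) = 35 + 1 = 36
LB2 = min(M1 times) + sum(M2 times) = 4 + 18 = 22
Lower bound = max(LB1, LB2) = max(36, 22) = 36

36


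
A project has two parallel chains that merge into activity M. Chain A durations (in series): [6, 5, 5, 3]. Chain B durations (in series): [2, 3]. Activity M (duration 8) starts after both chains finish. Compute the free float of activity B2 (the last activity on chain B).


ES(B2) = sum of predecessors on chain B = 2
EF(B2) = ES + duration = 2 + 3 = 5
Successor of B2 is M. ES(M) = max(sum(A), sum(B)) = max(19, 5) = 19
Free float = ES(successor) - EF(current) = 19 - 5 = 14

14


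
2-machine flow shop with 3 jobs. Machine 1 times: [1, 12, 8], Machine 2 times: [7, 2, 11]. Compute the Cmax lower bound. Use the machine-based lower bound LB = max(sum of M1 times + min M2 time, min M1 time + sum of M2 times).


LB1 = sum(M1 times) + min(M2 times) = 21 + 2 = 23
LB2 = min(M1 times) + sum(M2 times) = 1 + 20 = 21
Lower bound = max(LB1, LB2) = max(23, 21) = 23

23


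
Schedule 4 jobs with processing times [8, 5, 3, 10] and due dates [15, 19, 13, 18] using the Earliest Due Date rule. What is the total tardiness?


Sort by due date (EDD order): [(3, 13), (8, 15), (10, 18), (5, 19)]
Compute completion times and tardiness:
  Job 1: p=3, d=13, C=3, tardiness=max(0,3-13)=0
  Job 2: p=8, d=15, C=11, tardiness=max(0,11-15)=0
  Job 3: p=10, d=18, C=21, tardiness=max(0,21-18)=3
  Job 4: p=5, d=19, C=26, tardiness=max(0,26-19)=7
Total tardiness = 10

10


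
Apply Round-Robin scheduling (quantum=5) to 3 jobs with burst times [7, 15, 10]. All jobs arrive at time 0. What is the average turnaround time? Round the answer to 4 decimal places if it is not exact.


Time quantum = 5
Execution trace:
  J1 runs 5 units, time = 5
  J2 runs 5 units, time = 10
  J3 runs 5 units, time = 15
  J1 runs 2 units, time = 17
  J2 runs 5 units, time = 22
  J3 runs 5 units, time = 27
  J2 runs 5 units, time = 32
Finish times: [17, 32, 27]
Average turnaround = 76/3 = 25.3333

25.3333


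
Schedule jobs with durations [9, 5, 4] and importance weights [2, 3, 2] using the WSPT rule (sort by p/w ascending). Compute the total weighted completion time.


Compute p/w ratios and sort ascending (WSPT): [(5, 3), (4, 2), (9, 2)]
Compute weighted completion times:
  Job (p=5,w=3): C=5, w*C=3*5=15
  Job (p=4,w=2): C=9, w*C=2*9=18
  Job (p=9,w=2): C=18, w*C=2*18=36
Total weighted completion time = 69

69


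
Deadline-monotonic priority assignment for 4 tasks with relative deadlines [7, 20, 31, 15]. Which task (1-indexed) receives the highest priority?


Sort tasks by relative deadline (ascending):
  Task 1: deadline = 7
  Task 4: deadline = 15
  Task 2: deadline = 20
  Task 3: deadline = 31
Priority order (highest first): [1, 4, 2, 3]
Highest priority task = 1

1


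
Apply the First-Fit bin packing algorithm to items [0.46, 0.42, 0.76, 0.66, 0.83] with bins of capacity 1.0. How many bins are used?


Place items sequentially using First-Fit:
  Item 0.46 -> new Bin 1
  Item 0.42 -> Bin 1 (now 0.88)
  Item 0.76 -> new Bin 2
  Item 0.66 -> new Bin 3
  Item 0.83 -> new Bin 4
Total bins used = 4

4


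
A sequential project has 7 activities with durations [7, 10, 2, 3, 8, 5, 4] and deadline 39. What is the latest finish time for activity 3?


LF(activity 3) = deadline - sum of successor durations
Successors: activities 4 through 7 with durations [3, 8, 5, 4]
Sum of successor durations = 20
LF = 39 - 20 = 19

19


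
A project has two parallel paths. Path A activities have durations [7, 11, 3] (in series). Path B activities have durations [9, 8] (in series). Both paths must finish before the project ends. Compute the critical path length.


Path A total = 7 + 11 + 3 = 21
Path B total = 9 + 8 = 17
Critical path = longest path = max(21, 17) = 21

21


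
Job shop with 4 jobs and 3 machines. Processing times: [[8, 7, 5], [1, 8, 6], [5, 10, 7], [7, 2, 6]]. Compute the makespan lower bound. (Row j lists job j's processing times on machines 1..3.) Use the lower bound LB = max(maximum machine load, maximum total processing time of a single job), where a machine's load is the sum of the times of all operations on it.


Machine loads:
  Machine 1: 8 + 1 + 5 + 7 = 21
  Machine 2: 7 + 8 + 10 + 2 = 27
  Machine 3: 5 + 6 + 7 + 6 = 24
Max machine load = 27
Job totals:
  Job 1: 20
  Job 2: 15
  Job 3: 22
  Job 4: 15
Max job total = 22
Lower bound = max(27, 22) = 27

27


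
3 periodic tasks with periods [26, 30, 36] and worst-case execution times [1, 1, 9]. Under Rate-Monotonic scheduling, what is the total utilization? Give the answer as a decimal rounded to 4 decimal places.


Compute individual utilizations (exact fractions):
  Task 1: C/T = 1/26 (approx. 0.0385)
  Task 2: C/T = 1/30 (approx. 0.0333)
  Task 3: C/T = 9/36 = 1/4 (approx. 0.25)
Total utilization U = 1/26 + 1/30 + 1/4 = 251/780
Rounded to 4 decimal places: U = 0.3218
RM (Liu & Layland) bound for 3 tasks = 0.779763; compare with U = 251/780 (approx. 0.321795)
U <= bound, so schedulable by RM sufficient condition.

0.3218


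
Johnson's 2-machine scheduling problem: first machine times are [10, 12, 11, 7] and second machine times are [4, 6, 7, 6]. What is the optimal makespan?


Apply Johnson's rule:
  Group 1 (a <= b): []
  Group 2 (a > b): [(3, 11, 7), (2, 12, 6), (4, 7, 6), (1, 10, 4)]
Optimal job order: [3, 2, 4, 1]
Schedule:
  Job 3: M1 done at 11, M2 done at 18
  Job 2: M1 done at 23, M2 done at 29
  Job 4: M1 done at 30, M2 done at 36
  Job 1: M1 done at 40, M2 done at 44
Makespan = 44

44


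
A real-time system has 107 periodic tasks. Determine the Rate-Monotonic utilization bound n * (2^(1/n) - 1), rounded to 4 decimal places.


Compute 2^(1/107) = 1.0064990387
Subtract 1: 1.0064990387 - 1 = 0.0064990387
Multiply by n: 107 * 0.0064990387 = 0.6953971409
Round to 4 dp: 0.6954

0.6954


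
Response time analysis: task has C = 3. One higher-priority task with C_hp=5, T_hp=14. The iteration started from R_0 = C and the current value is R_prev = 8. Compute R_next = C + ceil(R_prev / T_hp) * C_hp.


R_next = C + ceil(R_prev / T_hp) * C_hp
ceil(8 / 14) = ceil(0.5714) = 1
Interference = 1 * 5 = 5
R_next = 3 + 5 = 8
R_next = R_prev, so the iteration has converged (response time = 8).

8


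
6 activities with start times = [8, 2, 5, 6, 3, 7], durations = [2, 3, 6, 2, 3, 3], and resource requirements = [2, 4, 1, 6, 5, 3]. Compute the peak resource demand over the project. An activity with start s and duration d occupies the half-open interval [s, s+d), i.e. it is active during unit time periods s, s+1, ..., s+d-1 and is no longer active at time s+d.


Each activity i is active on [start_i, start_i + duration_i).
Compute total resource usage per time slot:
  t=0: active resources = [], total = 0
  t=1: active resources = [], total = 0
  t=2: active resources = [4], total = 4
  t=3: active resources = [4, 5], total = 9
  t=4: active resources = [4, 5], total = 9
  t=5: active resources = [1, 5], total = 6
  t=6: active resources = [1, 6], total = 7
  t=7: active resources = [1, 6, 3], total = 10
  t=8: active resources = [2, 1, 3], total = 6
  t=9: active resources = [2, 1, 3], total = 6
  t=10: active resources = [1], total = 1
Peak resource demand = 10

10


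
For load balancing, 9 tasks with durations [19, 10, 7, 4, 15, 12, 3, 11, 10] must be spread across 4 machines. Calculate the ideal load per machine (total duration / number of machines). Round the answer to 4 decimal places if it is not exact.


Total processing time = 19 + 10 + 7 + 4 + 15 + 12 + 3 + 11 + 10 = 91
Number of machines = 4
Ideal balanced load = 91 / 4 = 22.75

22.75


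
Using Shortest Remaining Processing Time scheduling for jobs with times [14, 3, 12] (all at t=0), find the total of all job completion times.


Since all jobs arrive at t=0, SRPT equals SPT ordering.
SPT order: [3, 12, 14]
Completion times:
  Job 1: p=3, C=3
  Job 2: p=12, C=15
  Job 3: p=14, C=29
Total completion time = 3 + 15 + 29 = 47

47


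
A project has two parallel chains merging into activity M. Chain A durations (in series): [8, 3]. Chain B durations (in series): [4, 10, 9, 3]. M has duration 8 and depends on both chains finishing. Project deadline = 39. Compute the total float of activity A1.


Forward pass: ES(A1) = sum of predecessors on chain A = 0
EF = ES + duration = 0 + 8 = 8
Backward pass: LF(M) = deadline = 39; LS(M) = 39 - 8 = 31
LF(A1) = LS(M) - sum(successors on chain A) = 31 - 3 = 28
LS = LF - duration = 28 - 8 = 20
Total float = LS - ES = 20 - 0 = 20

20


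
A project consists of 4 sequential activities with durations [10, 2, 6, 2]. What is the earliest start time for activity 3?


Activity 3 starts after activities 1 through 2 complete.
Predecessor durations: [10, 2]
ES = 10 + 2 = 12

12


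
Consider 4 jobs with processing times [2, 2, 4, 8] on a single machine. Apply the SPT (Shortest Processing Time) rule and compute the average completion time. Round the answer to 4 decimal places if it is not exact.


Sort jobs by processing time (SPT order): [2, 2, 4, 8]
Compute completion times sequentially:
  Job 1: processing = 2, completes at 2
  Job 2: processing = 2, completes at 4
  Job 3: processing = 4, completes at 8
  Job 4: processing = 8, completes at 16
Sum of completion times = 30
Average completion time = 30/4 = 7.5

7.5


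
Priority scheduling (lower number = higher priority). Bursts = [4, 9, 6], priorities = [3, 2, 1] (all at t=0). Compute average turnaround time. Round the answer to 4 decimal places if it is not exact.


Sort by priority (ascending = highest first):
Order: [(1, 6), (2, 9), (3, 4)]
Completion times:
  Priority 1, burst=6, C=6
  Priority 2, burst=9, C=15
  Priority 3, burst=4, C=19
Average turnaround = 40/3 = 13.3333

13.3333


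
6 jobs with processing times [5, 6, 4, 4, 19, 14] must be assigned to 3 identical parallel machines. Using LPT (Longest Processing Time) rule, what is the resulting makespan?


Sort jobs in decreasing order (LPT): [19, 14, 6, 5, 4, 4]
Assign each job to the least loaded machine:
  Machine 1: jobs [19], load = 19
  Machine 2: jobs [14, 4], load = 18
  Machine 3: jobs [6, 5, 4], load = 15
Makespan = max load = 19

19


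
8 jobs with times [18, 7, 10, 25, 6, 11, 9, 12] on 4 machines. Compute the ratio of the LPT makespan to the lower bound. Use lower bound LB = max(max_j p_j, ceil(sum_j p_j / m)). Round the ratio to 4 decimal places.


LPT order: [25, 18, 12, 11, 10, 9, 7, 6]
Machine loads after assignment: [25, 25, 27, 21]
LPT makespan = 27
Lower bound = max(max_job, ceil(total/4)) = max(25, 25) = 25
Ratio = 27 / 25 = 1.08

1.08


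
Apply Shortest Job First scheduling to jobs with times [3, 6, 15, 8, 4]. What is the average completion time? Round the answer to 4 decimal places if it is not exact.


SJF order (ascending): [3, 4, 6, 8, 15]
Completion times:
  Job 1: burst=3, C=3
  Job 2: burst=4, C=7
  Job 3: burst=6, C=13
  Job 4: burst=8, C=21
  Job 5: burst=15, C=36
Average completion = 80/5 = 16.0

16.0


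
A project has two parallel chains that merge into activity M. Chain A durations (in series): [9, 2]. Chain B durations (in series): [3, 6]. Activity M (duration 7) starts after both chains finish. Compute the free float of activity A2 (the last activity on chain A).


ES(A2) = sum of predecessors on chain A = 9
EF(A2) = ES + duration = 9 + 2 = 11
Successor of A2 is M. ES(M) = max(sum(A), sum(B)) = max(11, 9) = 11
Free float = ES(successor) - EF(current) = 11 - 11 = 0

0


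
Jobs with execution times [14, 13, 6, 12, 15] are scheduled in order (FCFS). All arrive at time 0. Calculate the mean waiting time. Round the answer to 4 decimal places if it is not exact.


FCFS order (as given): [14, 13, 6, 12, 15]
Waiting times:
  Job 1: wait = 0
  Job 2: wait = 14
  Job 3: wait = 27
  Job 4: wait = 33
  Job 5: wait = 45
Sum of waiting times = 119
Average waiting time = 119/5 = 23.8

23.8


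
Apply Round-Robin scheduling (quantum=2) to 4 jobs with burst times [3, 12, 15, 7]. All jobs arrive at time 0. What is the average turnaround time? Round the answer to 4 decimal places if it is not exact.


Time quantum = 2
Execution trace:
  J1 runs 2 units, time = 2
  J2 runs 2 units, time = 4
  J3 runs 2 units, time = 6
  J4 runs 2 units, time = 8
  J1 runs 1 units, time = 9
  J2 runs 2 units, time = 11
  J3 runs 2 units, time = 13
  J4 runs 2 units, time = 15
  J2 runs 2 units, time = 17
  J3 runs 2 units, time = 19
  J4 runs 2 units, time = 21
  J2 runs 2 units, time = 23
  J3 runs 2 units, time = 25
  J4 runs 1 units, time = 26
  J2 runs 2 units, time = 28
  J3 runs 2 units, time = 30
  J2 runs 2 units, time = 32
  J3 runs 2 units, time = 34
  J3 runs 2 units, time = 36
  J3 runs 1 units, time = 37
Finish times: [9, 32, 37, 26]
Average turnaround = 104/4 = 26.0

26.0


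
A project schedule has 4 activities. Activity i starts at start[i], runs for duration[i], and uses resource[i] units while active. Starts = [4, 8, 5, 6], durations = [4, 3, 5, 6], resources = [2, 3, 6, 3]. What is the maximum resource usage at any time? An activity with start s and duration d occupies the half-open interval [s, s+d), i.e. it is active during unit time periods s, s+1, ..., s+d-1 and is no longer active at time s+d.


Each activity i is active on [start_i, start_i + duration_i).
Compute total resource usage per time slot:
  t=0: active resources = [], total = 0
  t=1: active resources = [], total = 0
  t=2: active resources = [], total = 0
  t=3: active resources = [], total = 0
  t=4: active resources = [2], total = 2
  t=5: active resources = [2, 6], total = 8
  t=6: active resources = [2, 6, 3], total = 11
  t=7: active resources = [2, 6, 3], total = 11
  t=8: active resources = [3, 6, 3], total = 12
  t=9: active resources = [3, 6, 3], total = 12
  t=10: active resources = [3, 3], total = 6
  t=11: active resources = [3], total = 3
Peak resource demand = 12

12


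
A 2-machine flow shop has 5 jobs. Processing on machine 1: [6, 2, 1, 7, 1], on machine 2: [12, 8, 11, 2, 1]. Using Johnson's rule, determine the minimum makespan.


Apply Johnson's rule:
  Group 1 (a <= b): [(3, 1, 11), (5, 1, 1), (2, 2, 8), (1, 6, 12)]
  Group 2 (a > b): [(4, 7, 2)]
Optimal job order: [3, 5, 2, 1, 4]
Schedule:
  Job 3: M1 done at 1, M2 done at 12
  Job 5: M1 done at 2, M2 done at 13
  Job 2: M1 done at 4, M2 done at 21
  Job 1: M1 done at 10, M2 done at 33
  Job 4: M1 done at 17, M2 done at 35
Makespan = 35

35


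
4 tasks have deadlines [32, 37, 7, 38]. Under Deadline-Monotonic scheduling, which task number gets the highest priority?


Sort tasks by relative deadline (ascending):
  Task 3: deadline = 7
  Task 1: deadline = 32
  Task 2: deadline = 37
  Task 4: deadline = 38
Priority order (highest first): [3, 1, 2, 4]
Highest priority task = 3

3


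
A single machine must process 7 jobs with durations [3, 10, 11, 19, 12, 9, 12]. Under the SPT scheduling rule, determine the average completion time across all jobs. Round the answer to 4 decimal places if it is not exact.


Sort jobs by processing time (SPT order): [3, 9, 10, 11, 12, 12, 19]
Compute completion times sequentially:
  Job 1: processing = 3, completes at 3
  Job 2: processing = 9, completes at 12
  Job 3: processing = 10, completes at 22
  Job 4: processing = 11, completes at 33
  Job 5: processing = 12, completes at 45
  Job 6: processing = 12, completes at 57
  Job 7: processing = 19, completes at 76
Sum of completion times = 248
Average completion time = 248/7 = 35.4286

35.4286


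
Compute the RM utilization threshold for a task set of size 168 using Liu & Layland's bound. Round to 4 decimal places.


Compute 2^(1/168) = 1.0041343992
Subtract 1: 1.0041343992 - 1 = 0.0041343992
Multiply by n: 168 * 0.0041343992 = 0.6945790656
Round to 4 dp: 0.6946

0.6946


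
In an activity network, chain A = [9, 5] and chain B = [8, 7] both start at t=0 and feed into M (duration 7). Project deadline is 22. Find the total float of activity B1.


Forward pass: ES(B1) = sum of predecessors on chain B = 0
EF = ES + duration = 0 + 8 = 8
Backward pass: LF(M) = deadline = 22; LS(M) = 22 - 7 = 15
LF(B1) = LS(M) - sum(successors on chain B) = 15 - 7 = 8
LS = LF - duration = 8 - 8 = 0
Total float = LS - ES = 0 - 0 = 0

0


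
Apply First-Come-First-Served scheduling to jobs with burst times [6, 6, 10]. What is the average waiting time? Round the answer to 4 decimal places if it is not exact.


FCFS order (as given): [6, 6, 10]
Waiting times:
  Job 1: wait = 0
  Job 2: wait = 6
  Job 3: wait = 12
Sum of waiting times = 18
Average waiting time = 18/3 = 6.0

6.0


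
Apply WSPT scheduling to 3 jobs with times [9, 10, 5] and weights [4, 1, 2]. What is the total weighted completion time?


Compute p/w ratios and sort ascending (WSPT): [(9, 4), (5, 2), (10, 1)]
Compute weighted completion times:
  Job (p=9,w=4): C=9, w*C=4*9=36
  Job (p=5,w=2): C=14, w*C=2*14=28
  Job (p=10,w=1): C=24, w*C=1*24=24
Total weighted completion time = 88

88


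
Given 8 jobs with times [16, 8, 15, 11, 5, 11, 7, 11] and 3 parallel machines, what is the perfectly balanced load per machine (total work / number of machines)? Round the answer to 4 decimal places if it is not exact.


Total processing time = 16 + 8 + 15 + 11 + 5 + 11 + 7 + 11 = 84
Number of machines = 3
Ideal balanced load = 84 / 3 = 28.0

28.0


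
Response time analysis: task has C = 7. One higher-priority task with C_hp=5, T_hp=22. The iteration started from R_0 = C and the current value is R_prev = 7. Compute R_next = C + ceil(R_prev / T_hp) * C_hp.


R_next = C + ceil(R_prev / T_hp) * C_hp
ceil(7 / 22) = ceil(0.3182) = 1
Interference = 1 * 5 = 5
R_next = 7 + 5 = 12

12


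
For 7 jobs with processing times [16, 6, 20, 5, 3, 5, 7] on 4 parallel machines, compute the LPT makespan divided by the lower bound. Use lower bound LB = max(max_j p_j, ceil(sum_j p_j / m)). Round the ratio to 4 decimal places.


LPT order: [20, 16, 7, 6, 5, 5, 3]
Machine loads after assignment: [20, 16, 12, 14]
LPT makespan = 20
Lower bound = max(max_job, ceil(total/4)) = max(20, 16) = 20
Ratio = 20 / 20 = 1.0

1.0


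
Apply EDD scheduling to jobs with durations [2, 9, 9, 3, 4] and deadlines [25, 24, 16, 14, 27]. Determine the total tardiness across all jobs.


Sort by due date (EDD order): [(3, 14), (9, 16), (9, 24), (2, 25), (4, 27)]
Compute completion times and tardiness:
  Job 1: p=3, d=14, C=3, tardiness=max(0,3-14)=0
  Job 2: p=9, d=16, C=12, tardiness=max(0,12-16)=0
  Job 3: p=9, d=24, C=21, tardiness=max(0,21-24)=0
  Job 4: p=2, d=25, C=23, tardiness=max(0,23-25)=0
  Job 5: p=4, d=27, C=27, tardiness=max(0,27-27)=0
Total tardiness = 0

0


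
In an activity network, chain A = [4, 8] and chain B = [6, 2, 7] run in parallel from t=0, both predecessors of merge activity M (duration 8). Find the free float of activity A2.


ES(A2) = sum of predecessors on chain A = 4
EF(A2) = ES + duration = 4 + 8 = 12
Successor of A2 is M. ES(M) = max(sum(A), sum(B)) = max(12, 15) = 15
Free float = ES(successor) - EF(current) = 15 - 12 = 3

3


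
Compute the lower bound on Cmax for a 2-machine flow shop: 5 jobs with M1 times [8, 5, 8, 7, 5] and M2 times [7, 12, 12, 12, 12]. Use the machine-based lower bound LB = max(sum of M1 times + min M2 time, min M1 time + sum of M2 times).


LB1 = sum(M1 times) + min(M2 times) = 33 + 7 = 40
LB2 = min(M1 times) + sum(M2 times) = 5 + 55 = 60
Lower bound = max(LB1, LB2) = max(40, 60) = 60

60


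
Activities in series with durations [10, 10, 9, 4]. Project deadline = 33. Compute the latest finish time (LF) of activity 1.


LF(activity 1) = deadline - sum of successor durations
Successors: activities 2 through 4 with durations [10, 9, 4]
Sum of successor durations = 23
LF = 33 - 23 = 10

10


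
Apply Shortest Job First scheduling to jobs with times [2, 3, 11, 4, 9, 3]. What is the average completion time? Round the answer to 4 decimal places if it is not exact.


SJF order (ascending): [2, 3, 3, 4, 9, 11]
Completion times:
  Job 1: burst=2, C=2
  Job 2: burst=3, C=5
  Job 3: burst=3, C=8
  Job 4: burst=4, C=12
  Job 5: burst=9, C=21
  Job 6: burst=11, C=32
Average completion = 80/6 = 13.3333

13.3333


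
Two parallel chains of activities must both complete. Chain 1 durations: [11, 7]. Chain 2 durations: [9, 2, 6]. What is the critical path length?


Path A total = 11 + 7 = 18
Path B total = 9 + 2 + 6 = 17
Critical path = longest path = max(18, 17) = 18

18


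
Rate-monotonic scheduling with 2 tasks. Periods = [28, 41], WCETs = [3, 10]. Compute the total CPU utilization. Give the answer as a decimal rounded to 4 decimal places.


Compute individual utilizations (exact fractions):
  Task 1: C/T = 3/28 (approx. 0.1071)
  Task 2: C/T = 10/41 (approx. 0.2439)
Total utilization U = 3/28 + 10/41 = 403/1148
Rounded to 4 decimal places: U = 0.3510
RM (Liu & Layland) bound for 2 tasks = 0.828427; compare with U = 403/1148 (approx. 0.351045)
U <= bound, so schedulable by RM sufficient condition.

0.3510


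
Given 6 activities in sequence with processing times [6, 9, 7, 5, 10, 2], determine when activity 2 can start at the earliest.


Activity 2 starts after activities 1 through 1 complete.
Predecessor durations: [6]
ES = 6 = 6

6


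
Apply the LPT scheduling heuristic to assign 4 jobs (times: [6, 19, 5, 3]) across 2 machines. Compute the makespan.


Sort jobs in decreasing order (LPT): [19, 6, 5, 3]
Assign each job to the least loaded machine:
  Machine 1: jobs [19], load = 19
  Machine 2: jobs [6, 5, 3], load = 14
Makespan = max load = 19

19


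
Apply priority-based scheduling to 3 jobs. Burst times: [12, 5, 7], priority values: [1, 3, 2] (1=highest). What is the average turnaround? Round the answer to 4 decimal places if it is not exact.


Sort by priority (ascending = highest first):
Order: [(1, 12), (2, 7), (3, 5)]
Completion times:
  Priority 1, burst=12, C=12
  Priority 2, burst=7, C=19
  Priority 3, burst=5, C=24
Average turnaround = 55/3 = 18.3333

18.3333


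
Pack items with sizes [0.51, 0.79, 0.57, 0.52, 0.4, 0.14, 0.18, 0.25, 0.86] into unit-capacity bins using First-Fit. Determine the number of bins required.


Place items sequentially using First-Fit:
  Item 0.51 -> new Bin 1
  Item 0.79 -> new Bin 2
  Item 0.57 -> new Bin 3
  Item 0.52 -> new Bin 4
  Item 0.4 -> Bin 1 (now 0.91)
  Item 0.14 -> Bin 2 (now 0.93)
  Item 0.18 -> Bin 3 (now 0.75)
  Item 0.25 -> Bin 3 (now 1.0)
  Item 0.86 -> new Bin 5
Total bins used = 5

5


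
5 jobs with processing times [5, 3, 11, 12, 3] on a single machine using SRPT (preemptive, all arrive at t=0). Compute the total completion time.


Since all jobs arrive at t=0, SRPT equals SPT ordering.
SPT order: [3, 3, 5, 11, 12]
Completion times:
  Job 1: p=3, C=3
  Job 2: p=3, C=6
  Job 3: p=5, C=11
  Job 4: p=11, C=22
  Job 5: p=12, C=34
Total completion time = 3 + 6 + 11 + 22 + 34 = 76

76


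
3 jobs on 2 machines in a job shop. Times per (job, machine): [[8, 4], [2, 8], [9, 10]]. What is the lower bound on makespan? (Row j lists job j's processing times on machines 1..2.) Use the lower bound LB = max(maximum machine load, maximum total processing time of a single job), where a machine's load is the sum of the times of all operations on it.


Machine loads:
  Machine 1: 8 + 2 + 9 = 19
  Machine 2: 4 + 8 + 10 = 22
Max machine load = 22
Job totals:
  Job 1: 12
  Job 2: 10
  Job 3: 19
Max job total = 19
Lower bound = max(22, 19) = 22

22


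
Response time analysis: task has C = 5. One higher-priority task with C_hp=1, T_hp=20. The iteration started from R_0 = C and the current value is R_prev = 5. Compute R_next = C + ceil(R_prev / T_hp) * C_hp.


R_next = C + ceil(R_prev / T_hp) * C_hp
ceil(5 / 20) = ceil(0.25) = 1
Interference = 1 * 1 = 1
R_next = 5 + 1 = 6

6


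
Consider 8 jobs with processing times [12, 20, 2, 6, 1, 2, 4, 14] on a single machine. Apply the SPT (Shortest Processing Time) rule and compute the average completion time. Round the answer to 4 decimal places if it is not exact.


Sort jobs by processing time (SPT order): [1, 2, 2, 4, 6, 12, 14, 20]
Compute completion times sequentially:
  Job 1: processing = 1, completes at 1
  Job 2: processing = 2, completes at 3
  Job 3: processing = 2, completes at 5
  Job 4: processing = 4, completes at 9
  Job 5: processing = 6, completes at 15
  Job 6: processing = 12, completes at 27
  Job 7: processing = 14, completes at 41
  Job 8: processing = 20, completes at 61
Sum of completion times = 162
Average completion time = 162/8 = 20.25

20.25


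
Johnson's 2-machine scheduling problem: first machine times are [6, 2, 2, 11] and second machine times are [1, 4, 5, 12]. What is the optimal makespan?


Apply Johnson's rule:
  Group 1 (a <= b): [(2, 2, 4), (3, 2, 5), (4, 11, 12)]
  Group 2 (a > b): [(1, 6, 1)]
Optimal job order: [2, 3, 4, 1]
Schedule:
  Job 2: M1 done at 2, M2 done at 6
  Job 3: M1 done at 4, M2 done at 11
  Job 4: M1 done at 15, M2 done at 27
  Job 1: M1 done at 21, M2 done at 28
Makespan = 28

28


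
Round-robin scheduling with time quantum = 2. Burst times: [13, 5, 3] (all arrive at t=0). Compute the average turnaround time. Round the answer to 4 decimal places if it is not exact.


Time quantum = 2
Execution trace:
  J1 runs 2 units, time = 2
  J2 runs 2 units, time = 4
  J3 runs 2 units, time = 6
  J1 runs 2 units, time = 8
  J2 runs 2 units, time = 10
  J3 runs 1 units, time = 11
  J1 runs 2 units, time = 13
  J2 runs 1 units, time = 14
  J1 runs 2 units, time = 16
  J1 runs 2 units, time = 18
  J1 runs 2 units, time = 20
  J1 runs 1 units, time = 21
Finish times: [21, 14, 11]
Average turnaround = 46/3 = 15.3333

15.3333


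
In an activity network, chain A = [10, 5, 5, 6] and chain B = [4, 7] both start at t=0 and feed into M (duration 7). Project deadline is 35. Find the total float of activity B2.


Forward pass: ES(B2) = sum of predecessors on chain B = 4
EF = ES + duration = 4 + 7 = 11
Backward pass: LF(M) = deadline = 35; LS(M) = 35 - 7 = 28
LF(B2) = LS(M) - sum(successors on chain B) = 28 - 0 = 28
LS = LF - duration = 28 - 7 = 21
Total float = LS - ES = 21 - 4 = 17

17


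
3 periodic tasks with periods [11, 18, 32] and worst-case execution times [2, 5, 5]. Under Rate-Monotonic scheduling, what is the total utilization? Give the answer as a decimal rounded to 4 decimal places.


Compute individual utilizations (exact fractions):
  Task 1: C/T = 2/11 (approx. 0.1818)
  Task 2: C/T = 5/18 (approx. 0.2778)
  Task 3: C/T = 5/32 (approx. 0.1563)
Total utilization U = 2/11 + 5/18 + 5/32 = 1951/3168
Rounded to 4 decimal places: U = 0.6158
RM (Liu & Layland) bound for 3 tasks = 0.779763; compare with U = 1951/3168 (approx. 0.615846)
U <= bound, so schedulable by RM sufficient condition.

0.6158


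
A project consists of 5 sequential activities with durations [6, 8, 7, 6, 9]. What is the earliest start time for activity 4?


Activity 4 starts after activities 1 through 3 complete.
Predecessor durations: [6, 8, 7]
ES = 6 + 8 + 7 = 21

21


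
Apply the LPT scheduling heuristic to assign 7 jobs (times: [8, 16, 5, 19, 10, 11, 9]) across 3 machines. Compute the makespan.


Sort jobs in decreasing order (LPT): [19, 16, 11, 10, 9, 8, 5]
Assign each job to the least loaded machine:
  Machine 1: jobs [19, 8], load = 27
  Machine 2: jobs [16, 9], load = 25
  Machine 3: jobs [11, 10, 5], load = 26
Makespan = max load = 27

27


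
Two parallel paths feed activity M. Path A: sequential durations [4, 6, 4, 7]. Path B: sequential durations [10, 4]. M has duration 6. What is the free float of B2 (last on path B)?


ES(B2) = sum of predecessors on chain B = 10
EF(B2) = ES + duration = 10 + 4 = 14
Successor of B2 is M. ES(M) = max(sum(A), sum(B)) = max(21, 14) = 21
Free float = ES(successor) - EF(current) = 21 - 14 = 7

7


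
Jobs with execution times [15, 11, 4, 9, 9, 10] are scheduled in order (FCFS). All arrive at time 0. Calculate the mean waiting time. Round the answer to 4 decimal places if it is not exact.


FCFS order (as given): [15, 11, 4, 9, 9, 10]
Waiting times:
  Job 1: wait = 0
  Job 2: wait = 15
  Job 3: wait = 26
  Job 4: wait = 30
  Job 5: wait = 39
  Job 6: wait = 48
Sum of waiting times = 158
Average waiting time = 158/6 = 26.3333

26.3333


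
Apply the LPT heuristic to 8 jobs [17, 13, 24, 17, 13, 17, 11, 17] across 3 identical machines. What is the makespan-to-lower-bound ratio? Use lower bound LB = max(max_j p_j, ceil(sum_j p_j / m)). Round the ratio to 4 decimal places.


LPT order: [24, 17, 17, 17, 17, 13, 13, 11]
Machine loads after assignment: [37, 47, 45]
LPT makespan = 47
Lower bound = max(max_job, ceil(total/3)) = max(24, 43) = 43
Ratio = 47 / 43 = 1.093

1.093


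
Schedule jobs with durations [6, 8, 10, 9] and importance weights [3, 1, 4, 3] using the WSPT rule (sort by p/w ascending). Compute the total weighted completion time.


Compute p/w ratios and sort ascending (WSPT): [(6, 3), (10, 4), (9, 3), (8, 1)]
Compute weighted completion times:
  Job (p=6,w=3): C=6, w*C=3*6=18
  Job (p=10,w=4): C=16, w*C=4*16=64
  Job (p=9,w=3): C=25, w*C=3*25=75
  Job (p=8,w=1): C=33, w*C=1*33=33
Total weighted completion time = 190

190


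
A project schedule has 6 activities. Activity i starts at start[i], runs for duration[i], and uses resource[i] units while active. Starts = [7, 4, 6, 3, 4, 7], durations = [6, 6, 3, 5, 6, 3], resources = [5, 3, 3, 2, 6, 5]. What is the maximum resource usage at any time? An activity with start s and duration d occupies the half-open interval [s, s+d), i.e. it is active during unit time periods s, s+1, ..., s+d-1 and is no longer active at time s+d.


Each activity i is active on [start_i, start_i + duration_i).
Compute total resource usage per time slot:
  t=0: active resources = [], total = 0
  t=1: active resources = [], total = 0
  t=2: active resources = [], total = 0
  t=3: active resources = [2], total = 2
  t=4: active resources = [3, 2, 6], total = 11
  t=5: active resources = [3, 2, 6], total = 11
  t=6: active resources = [3, 3, 2, 6], total = 14
  t=7: active resources = [5, 3, 3, 2, 6, 5], total = 24
  t=8: active resources = [5, 3, 3, 6, 5], total = 22
  t=9: active resources = [5, 3, 6, 5], total = 19
  t=10: active resources = [5], total = 5
  t=11: active resources = [5], total = 5
  t=12: active resources = [5], total = 5
Peak resource demand = 24

24
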